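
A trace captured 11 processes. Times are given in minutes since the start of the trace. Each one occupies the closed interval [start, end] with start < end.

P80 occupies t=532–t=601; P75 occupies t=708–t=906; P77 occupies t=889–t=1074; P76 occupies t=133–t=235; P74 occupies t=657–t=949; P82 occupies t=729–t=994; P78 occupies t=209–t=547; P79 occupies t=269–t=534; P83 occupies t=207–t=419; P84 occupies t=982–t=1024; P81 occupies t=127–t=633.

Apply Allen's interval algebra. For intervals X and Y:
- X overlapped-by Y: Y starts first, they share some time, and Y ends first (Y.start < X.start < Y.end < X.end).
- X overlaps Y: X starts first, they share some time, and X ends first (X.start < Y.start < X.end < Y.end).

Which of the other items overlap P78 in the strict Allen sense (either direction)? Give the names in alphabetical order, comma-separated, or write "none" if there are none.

Target P78 = [t=209, t=547].
P74 [t=657, t=949] → after → no.
P75 [t=708, t=906] → after → no.
P76 [t=133, t=235] → overlaps → yes.
P77 [t=889, t=1074] → after → no.
P79 [t=269, t=534] → during → no.
P80 [t=532, t=601] → overlapped-by → yes.
P81 [t=127, t=633] → contains → no.
P82 [t=729, t=994] → after → no.
P83 [t=207, t=419] → overlaps → yes.
P84 [t=982, t=1024] → after → no.
Result: P76, P80, P83.

P76, P80, P83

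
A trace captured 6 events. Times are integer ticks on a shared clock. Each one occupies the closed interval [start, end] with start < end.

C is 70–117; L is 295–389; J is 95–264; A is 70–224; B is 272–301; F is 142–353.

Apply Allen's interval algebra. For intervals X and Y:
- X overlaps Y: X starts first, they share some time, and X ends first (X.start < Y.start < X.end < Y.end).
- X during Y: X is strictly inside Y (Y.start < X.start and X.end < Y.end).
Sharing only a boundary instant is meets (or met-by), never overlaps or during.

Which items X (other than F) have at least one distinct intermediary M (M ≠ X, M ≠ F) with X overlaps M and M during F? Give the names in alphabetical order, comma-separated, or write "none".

Target F = [142, 353].
Intermediaries M with M during F: B.
Via B — items with X overlaps B: none.
Union: none.

none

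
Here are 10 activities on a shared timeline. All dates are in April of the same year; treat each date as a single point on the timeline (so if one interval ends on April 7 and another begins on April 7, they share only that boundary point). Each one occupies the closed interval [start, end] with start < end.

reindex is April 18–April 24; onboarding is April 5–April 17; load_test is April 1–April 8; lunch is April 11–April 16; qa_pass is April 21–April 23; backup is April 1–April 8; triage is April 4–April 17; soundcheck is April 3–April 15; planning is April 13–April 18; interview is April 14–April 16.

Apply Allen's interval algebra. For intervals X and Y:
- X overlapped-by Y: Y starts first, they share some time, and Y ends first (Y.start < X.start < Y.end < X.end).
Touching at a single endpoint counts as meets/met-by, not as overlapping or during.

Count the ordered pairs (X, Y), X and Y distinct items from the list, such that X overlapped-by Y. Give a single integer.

14

Checking all 90 ordered pairs for relation 'overlapped-by'; matching pairs in alphabetical order:
(interview, soundcheck): interview overlapped-by soundcheck ✓
(lunch, soundcheck): lunch overlapped-by soundcheck ✓
(onboarding, backup): onboarding overlapped-by backup ✓
(onboarding, load_test): onboarding overlapped-by load_test ✓
(onboarding, soundcheck): onboarding overlapped-by soundcheck ✓
(planning, lunch): planning overlapped-by lunch ✓
(planning, onboarding): planning overlapped-by onboarding ✓
(planning, soundcheck): planning overlapped-by soundcheck ✓
(planning, triage): planning overlapped-by triage ✓
(soundcheck, backup): soundcheck overlapped-by backup ✓
(soundcheck, load_test): soundcheck overlapped-by load_test ✓
(triage, backup): triage overlapped-by backup ✓
(triage, load_test): triage overlapped-by load_test ✓
(triage, soundcheck): triage overlapped-by soundcheck ✓
Count: 14.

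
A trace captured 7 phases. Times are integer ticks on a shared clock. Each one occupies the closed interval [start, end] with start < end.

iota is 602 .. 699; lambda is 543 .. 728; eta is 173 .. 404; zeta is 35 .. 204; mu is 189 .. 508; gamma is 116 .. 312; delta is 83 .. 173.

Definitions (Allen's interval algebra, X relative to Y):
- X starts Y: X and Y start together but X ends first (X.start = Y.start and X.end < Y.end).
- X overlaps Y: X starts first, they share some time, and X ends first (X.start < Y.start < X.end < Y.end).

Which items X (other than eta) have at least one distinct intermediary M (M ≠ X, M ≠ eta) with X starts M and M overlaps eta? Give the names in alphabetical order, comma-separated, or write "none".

Target eta = [173, 404].
Intermediaries M with M overlaps eta: gamma, zeta.
Via gamma — items with X starts gamma: none.
Via zeta — items with X starts zeta: none.
Union: none.

none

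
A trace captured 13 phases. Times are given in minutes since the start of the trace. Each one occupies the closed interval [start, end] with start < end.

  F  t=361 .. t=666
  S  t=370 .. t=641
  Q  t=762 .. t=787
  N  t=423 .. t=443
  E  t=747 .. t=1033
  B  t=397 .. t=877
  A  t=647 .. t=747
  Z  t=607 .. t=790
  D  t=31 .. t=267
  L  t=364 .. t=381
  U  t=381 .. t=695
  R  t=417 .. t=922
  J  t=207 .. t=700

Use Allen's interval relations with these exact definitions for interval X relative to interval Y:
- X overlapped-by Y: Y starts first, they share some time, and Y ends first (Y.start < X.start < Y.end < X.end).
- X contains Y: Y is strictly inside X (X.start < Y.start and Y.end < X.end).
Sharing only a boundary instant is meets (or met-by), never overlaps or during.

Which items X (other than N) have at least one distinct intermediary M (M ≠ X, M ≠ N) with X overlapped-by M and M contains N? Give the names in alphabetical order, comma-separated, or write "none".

Target N = [t=423, t=443].
Intermediaries M with M contains N: B, F, J, R, S, U.
Via B — items with X overlapped-by B: E, R.
Via F — items with X overlapped-by F: A, B, R, U, Z.
Via J — items with X overlapped-by J: A, B, R, Z.
Via R — items with X overlapped-by R: E.
Via S — items with X overlapped-by S: B, R, U, Z.
Via U — items with X overlapped-by U: A, B, R, Z.
Union: A, B, E, R, U, Z.

A, B, E, R, U, Z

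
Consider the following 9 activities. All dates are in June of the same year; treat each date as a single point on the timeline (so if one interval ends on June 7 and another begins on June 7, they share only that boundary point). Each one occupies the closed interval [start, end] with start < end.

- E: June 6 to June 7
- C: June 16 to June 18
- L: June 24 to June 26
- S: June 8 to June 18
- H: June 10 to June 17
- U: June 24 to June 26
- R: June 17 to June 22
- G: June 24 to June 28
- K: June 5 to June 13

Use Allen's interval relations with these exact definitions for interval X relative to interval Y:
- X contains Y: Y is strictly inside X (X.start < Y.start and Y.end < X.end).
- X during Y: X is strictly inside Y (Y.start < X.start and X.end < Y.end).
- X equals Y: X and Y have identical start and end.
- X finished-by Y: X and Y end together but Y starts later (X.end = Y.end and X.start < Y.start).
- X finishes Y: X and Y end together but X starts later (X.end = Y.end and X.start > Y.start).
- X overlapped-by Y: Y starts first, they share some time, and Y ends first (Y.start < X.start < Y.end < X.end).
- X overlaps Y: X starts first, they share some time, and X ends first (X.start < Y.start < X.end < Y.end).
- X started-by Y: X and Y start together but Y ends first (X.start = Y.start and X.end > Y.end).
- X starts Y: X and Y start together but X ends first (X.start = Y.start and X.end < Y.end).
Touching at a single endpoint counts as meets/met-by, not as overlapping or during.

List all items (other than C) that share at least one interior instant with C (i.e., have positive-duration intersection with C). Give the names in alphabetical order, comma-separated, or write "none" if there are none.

Target C = [June 16, June 18].
E [June 6, June 7] → before → no.
G [June 24, June 28] → after → no.
H [June 10, June 17] → overlaps → yes.
K [June 5, June 13] → before → no.
L [June 24, June 26] → after → no.
R [June 17, June 22] → overlapped-by → yes.
S [June 8, June 18] → finished-by → yes.
U [June 24, June 26] → after → no.
Result: H, R, S.

H, R, S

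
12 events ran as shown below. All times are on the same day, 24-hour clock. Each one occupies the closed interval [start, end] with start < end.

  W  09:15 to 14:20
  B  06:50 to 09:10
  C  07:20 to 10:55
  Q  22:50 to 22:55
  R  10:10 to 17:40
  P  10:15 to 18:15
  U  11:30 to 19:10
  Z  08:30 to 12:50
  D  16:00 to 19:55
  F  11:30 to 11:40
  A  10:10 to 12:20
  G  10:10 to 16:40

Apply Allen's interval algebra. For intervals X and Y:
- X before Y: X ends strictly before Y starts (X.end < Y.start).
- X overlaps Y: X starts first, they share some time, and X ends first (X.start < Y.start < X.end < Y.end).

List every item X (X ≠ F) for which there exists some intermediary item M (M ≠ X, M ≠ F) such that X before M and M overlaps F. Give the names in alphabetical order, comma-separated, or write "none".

Target F = [11:30, 11:40].
Intermediaries M with M overlaps F: none.
Union: none.

none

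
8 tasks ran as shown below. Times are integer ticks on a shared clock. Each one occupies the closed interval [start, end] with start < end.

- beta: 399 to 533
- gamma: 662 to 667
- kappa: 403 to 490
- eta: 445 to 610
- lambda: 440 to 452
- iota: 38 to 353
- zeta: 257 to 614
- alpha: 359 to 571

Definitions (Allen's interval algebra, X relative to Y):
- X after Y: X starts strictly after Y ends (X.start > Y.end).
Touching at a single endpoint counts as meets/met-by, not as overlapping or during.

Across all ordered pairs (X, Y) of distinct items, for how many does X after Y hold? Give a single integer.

12

Checking all 56 ordered pairs for relation 'after'; matching pairs in alphabetical order:
(alpha, iota): alpha after iota ✓
(beta, iota): beta after iota ✓
(eta, iota): eta after iota ✓
(gamma, alpha): gamma after alpha ✓
(gamma, beta): gamma after beta ✓
(gamma, eta): gamma after eta ✓
(gamma, iota): gamma after iota ✓
(gamma, kappa): gamma after kappa ✓
(gamma, lambda): gamma after lambda ✓
(gamma, zeta): gamma after zeta ✓
(kappa, iota): kappa after iota ✓
(lambda, iota): lambda after iota ✓
Count: 12.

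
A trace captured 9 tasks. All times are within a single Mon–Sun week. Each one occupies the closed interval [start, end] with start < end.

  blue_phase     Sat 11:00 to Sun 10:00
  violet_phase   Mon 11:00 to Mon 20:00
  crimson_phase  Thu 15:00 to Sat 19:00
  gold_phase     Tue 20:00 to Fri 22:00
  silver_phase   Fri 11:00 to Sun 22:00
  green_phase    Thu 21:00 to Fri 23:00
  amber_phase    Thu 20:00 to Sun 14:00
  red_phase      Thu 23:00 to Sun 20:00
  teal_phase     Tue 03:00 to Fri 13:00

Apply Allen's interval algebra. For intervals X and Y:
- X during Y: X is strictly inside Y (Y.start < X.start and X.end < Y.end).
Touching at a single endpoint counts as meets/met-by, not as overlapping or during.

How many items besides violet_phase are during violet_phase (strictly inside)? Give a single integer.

0

Target violet_phase = [Mon 11:00, Mon 20:00].
amber_phase [Thu 20:00, Sun 14:00] → after → no.
blue_phase [Sat 11:00, Sun 10:00] → after → no.
crimson_phase [Thu 15:00, Sat 19:00] → after → no.
gold_phase [Tue 20:00, Fri 22:00] → after → no.
green_phase [Thu 21:00, Fri 23:00] → after → no.
red_phase [Thu 23:00, Sun 20:00] → after → no.
silver_phase [Fri 11:00, Sun 22:00] → after → no.
teal_phase [Tue 03:00, Fri 13:00] → after → no.
Total: 0.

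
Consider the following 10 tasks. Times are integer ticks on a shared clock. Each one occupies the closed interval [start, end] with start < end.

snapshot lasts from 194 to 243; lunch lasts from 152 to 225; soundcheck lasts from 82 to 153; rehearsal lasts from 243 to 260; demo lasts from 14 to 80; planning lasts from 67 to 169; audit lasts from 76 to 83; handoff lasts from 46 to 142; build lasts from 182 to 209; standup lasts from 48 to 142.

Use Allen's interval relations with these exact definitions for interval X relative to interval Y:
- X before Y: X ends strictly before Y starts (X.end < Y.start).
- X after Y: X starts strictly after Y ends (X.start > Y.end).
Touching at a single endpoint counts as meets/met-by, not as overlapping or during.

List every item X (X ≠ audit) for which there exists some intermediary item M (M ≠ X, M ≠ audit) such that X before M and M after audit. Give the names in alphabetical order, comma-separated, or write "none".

build, demo, handoff, lunch, planning, soundcheck, standup

Target audit = [76, 83].
Intermediaries M with M after audit: build, lunch, rehearsal, snapshot.
Via build — items with X before build: demo, handoff, planning, soundcheck, standup.
Via lunch — items with X before lunch: demo, handoff, standup.
Via rehearsal — items with X before rehearsal: build, demo, handoff, lunch, planning, soundcheck, standup.
Via snapshot — items with X before snapshot: demo, handoff, planning, soundcheck, standup.
Union: build, demo, handoff, lunch, planning, soundcheck, standup.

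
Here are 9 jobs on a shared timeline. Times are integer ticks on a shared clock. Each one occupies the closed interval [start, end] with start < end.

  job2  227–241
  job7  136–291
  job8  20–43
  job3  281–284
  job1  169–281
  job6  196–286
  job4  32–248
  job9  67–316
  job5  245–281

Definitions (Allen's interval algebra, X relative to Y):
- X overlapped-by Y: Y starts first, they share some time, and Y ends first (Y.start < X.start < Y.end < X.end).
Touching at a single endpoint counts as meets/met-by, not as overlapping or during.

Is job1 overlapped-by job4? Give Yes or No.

Yes

job1 = [169, 281], job4 = [32, 248].
Actual relation of job1 to job4: overlapped-by.
Asked whether 'overlapped-by' holds → Yes.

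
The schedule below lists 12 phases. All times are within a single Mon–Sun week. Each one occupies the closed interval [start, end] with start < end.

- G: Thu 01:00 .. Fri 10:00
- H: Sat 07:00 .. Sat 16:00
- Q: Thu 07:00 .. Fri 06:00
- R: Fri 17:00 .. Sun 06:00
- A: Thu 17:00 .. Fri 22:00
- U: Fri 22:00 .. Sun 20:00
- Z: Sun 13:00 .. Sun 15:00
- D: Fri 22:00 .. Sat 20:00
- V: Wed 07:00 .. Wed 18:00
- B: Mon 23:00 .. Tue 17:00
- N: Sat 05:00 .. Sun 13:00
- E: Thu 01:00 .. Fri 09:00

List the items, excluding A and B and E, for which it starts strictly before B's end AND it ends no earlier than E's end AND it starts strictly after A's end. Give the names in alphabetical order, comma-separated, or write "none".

none

Conditions: its start is strictly before B's end (X.start < Tue 17:00) AND its end is no earlier than E's end (X.end >= Fri 09:00) AND its start is strictly after A's end (X.start > Fri 22:00).
D: start Fri 22:00 < Tue 17:00? ✗; end Sat 20:00 >= Fri 09:00? ✓; start Fri 22:00 > Fri 22:00? ✗ → no.
G: start Thu 01:00 < Tue 17:00? ✗; end Fri 10:00 >= Fri 09:00? ✓; start Thu 01:00 > Fri 22:00? ✗ → no.
H: start Sat 07:00 < Tue 17:00? ✗; end Sat 16:00 >= Fri 09:00? ✓; start Sat 07:00 > Fri 22:00? ✓ → no.
N: start Sat 05:00 < Tue 17:00? ✗; end Sun 13:00 >= Fri 09:00? ✓; start Sat 05:00 > Fri 22:00? ✓ → no.
Q: start Thu 07:00 < Tue 17:00? ✗; end Fri 06:00 >= Fri 09:00? ✗; start Thu 07:00 > Fri 22:00? ✗ → no.
R: start Fri 17:00 < Tue 17:00? ✗; end Sun 06:00 >= Fri 09:00? ✓; start Fri 17:00 > Fri 22:00? ✗ → no.
U: start Fri 22:00 < Tue 17:00? ✗; end Sun 20:00 >= Fri 09:00? ✓; start Fri 22:00 > Fri 22:00? ✗ → no.
V: start Wed 07:00 < Tue 17:00? ✗; end Wed 18:00 >= Fri 09:00? ✗; start Wed 07:00 > Fri 22:00? ✗ → no.
Z: start Sun 13:00 < Tue 17:00? ✗; end Sun 15:00 >= Fri 09:00? ✓; start Sun 13:00 > Fri 22:00? ✓ → no.
Result: none.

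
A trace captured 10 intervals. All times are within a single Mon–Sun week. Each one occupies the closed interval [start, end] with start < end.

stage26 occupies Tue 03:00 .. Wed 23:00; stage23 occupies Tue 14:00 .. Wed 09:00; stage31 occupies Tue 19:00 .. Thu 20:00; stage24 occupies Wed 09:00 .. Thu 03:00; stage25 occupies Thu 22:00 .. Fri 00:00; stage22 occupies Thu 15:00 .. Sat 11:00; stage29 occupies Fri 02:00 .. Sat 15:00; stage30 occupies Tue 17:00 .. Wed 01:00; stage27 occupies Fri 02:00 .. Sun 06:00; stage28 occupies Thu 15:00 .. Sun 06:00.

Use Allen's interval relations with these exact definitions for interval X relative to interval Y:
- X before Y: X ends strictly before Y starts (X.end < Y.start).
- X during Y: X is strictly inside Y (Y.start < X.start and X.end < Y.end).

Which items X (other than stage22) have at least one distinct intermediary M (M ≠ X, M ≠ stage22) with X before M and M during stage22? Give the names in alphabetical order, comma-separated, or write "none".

stage23, stage24, stage26, stage30, stage31

Target stage22 = [Thu 15:00, Sat 11:00].
Intermediaries M with M during stage22: stage25.
Via stage25 — items with X before stage25: stage23, stage24, stage26, stage30, stage31.
Union: stage23, stage24, stage26, stage30, stage31.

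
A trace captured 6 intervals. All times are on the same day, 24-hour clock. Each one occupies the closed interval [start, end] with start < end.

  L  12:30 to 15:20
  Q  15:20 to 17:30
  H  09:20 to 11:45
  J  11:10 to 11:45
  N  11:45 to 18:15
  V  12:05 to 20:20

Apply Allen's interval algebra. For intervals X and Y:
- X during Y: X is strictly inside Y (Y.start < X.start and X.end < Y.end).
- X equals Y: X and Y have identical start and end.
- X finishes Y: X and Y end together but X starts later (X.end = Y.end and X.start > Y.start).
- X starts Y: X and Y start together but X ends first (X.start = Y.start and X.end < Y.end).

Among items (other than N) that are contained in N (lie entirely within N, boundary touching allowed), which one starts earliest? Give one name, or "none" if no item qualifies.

L

Target N = [11:45, 18:15].
H [09:20, 11:45] → meets → excluded.
J [11:10, 11:45] → meets → excluded.
L [12:30, 15:20] → during → candidate.
Q [15:20, 17:30] → during → candidate.
V [12:05, 20:20] → overlapped-by → excluded.
Among candidates, earliest start is 12:30 → L.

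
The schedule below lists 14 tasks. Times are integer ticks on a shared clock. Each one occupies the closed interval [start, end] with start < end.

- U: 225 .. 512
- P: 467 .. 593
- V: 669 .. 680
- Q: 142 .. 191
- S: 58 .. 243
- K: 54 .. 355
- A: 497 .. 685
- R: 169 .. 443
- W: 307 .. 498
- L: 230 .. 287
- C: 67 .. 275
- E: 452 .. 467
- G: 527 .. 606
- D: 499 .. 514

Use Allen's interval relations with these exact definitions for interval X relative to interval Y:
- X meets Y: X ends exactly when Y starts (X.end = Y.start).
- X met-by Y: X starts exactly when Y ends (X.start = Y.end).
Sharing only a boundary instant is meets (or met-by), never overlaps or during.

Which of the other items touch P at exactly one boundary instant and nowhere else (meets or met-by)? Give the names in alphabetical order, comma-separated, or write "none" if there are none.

Target P = [467, 593].
A [497, 685] → overlapped-by → no.
C [67, 275] → before → no.
D [499, 514] → during → no.
E [452, 467] → meets → yes.
G [527, 606] → overlapped-by → no.
K [54, 355] → before → no.
L [230, 287] → before → no.
Q [142, 191] → before → no.
R [169, 443] → before → no.
S [58, 243] → before → no.
U [225, 512] → overlaps → no.
V [669, 680] → after → no.
W [307, 498] → overlaps → no.
Result: E.

E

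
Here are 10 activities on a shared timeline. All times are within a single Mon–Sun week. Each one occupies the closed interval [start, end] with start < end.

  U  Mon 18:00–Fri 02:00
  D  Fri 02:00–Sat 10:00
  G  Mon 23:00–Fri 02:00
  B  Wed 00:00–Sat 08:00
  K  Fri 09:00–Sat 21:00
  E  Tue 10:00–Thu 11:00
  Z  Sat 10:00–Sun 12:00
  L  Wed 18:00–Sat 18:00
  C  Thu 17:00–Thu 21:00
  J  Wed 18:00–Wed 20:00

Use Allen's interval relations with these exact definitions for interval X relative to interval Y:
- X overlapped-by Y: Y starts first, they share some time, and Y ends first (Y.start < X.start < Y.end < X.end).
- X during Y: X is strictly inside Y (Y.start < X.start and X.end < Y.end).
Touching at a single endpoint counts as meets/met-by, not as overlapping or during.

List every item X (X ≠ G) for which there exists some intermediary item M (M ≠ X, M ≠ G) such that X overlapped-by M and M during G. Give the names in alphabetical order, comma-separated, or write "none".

B, L

Target G = [Mon 23:00, Fri 02:00].
Intermediaries M with M during G: C, E, J.
Via C — items with X overlapped-by C: none.
Via E — items with X overlapped-by E: B, L.
Via J — items with X overlapped-by J: none.
Union: B, L.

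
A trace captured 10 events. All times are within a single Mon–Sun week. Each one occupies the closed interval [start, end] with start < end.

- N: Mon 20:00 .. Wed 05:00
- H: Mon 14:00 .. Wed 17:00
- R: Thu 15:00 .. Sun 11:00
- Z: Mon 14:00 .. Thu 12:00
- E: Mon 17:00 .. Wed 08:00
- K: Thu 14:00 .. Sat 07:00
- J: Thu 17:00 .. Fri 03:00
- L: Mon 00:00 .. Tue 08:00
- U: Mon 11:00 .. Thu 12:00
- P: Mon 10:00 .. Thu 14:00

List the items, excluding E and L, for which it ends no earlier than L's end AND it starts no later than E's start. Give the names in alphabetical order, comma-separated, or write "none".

Conditions: its end is no earlier than L's end (X.end >= Tue 08:00) AND its start is no later than E's start (X.start <= Mon 17:00).
H: end Wed 17:00 >= Tue 08:00? ✓; start Mon 14:00 <= Mon 17:00? ✓ → yes.
J: end Fri 03:00 >= Tue 08:00? ✓; start Thu 17:00 <= Mon 17:00? ✗ → no.
K: end Sat 07:00 >= Tue 08:00? ✓; start Thu 14:00 <= Mon 17:00? ✗ → no.
N: end Wed 05:00 >= Tue 08:00? ✓; start Mon 20:00 <= Mon 17:00? ✗ → no.
P: end Thu 14:00 >= Tue 08:00? ✓; start Mon 10:00 <= Mon 17:00? ✓ → yes.
R: end Sun 11:00 >= Tue 08:00? ✓; start Thu 15:00 <= Mon 17:00? ✗ → no.
U: end Thu 12:00 >= Tue 08:00? ✓; start Mon 11:00 <= Mon 17:00? ✓ → yes.
Z: end Thu 12:00 >= Tue 08:00? ✓; start Mon 14:00 <= Mon 17:00? ✓ → yes.
Result: H, P, U, Z.

H, P, U, Z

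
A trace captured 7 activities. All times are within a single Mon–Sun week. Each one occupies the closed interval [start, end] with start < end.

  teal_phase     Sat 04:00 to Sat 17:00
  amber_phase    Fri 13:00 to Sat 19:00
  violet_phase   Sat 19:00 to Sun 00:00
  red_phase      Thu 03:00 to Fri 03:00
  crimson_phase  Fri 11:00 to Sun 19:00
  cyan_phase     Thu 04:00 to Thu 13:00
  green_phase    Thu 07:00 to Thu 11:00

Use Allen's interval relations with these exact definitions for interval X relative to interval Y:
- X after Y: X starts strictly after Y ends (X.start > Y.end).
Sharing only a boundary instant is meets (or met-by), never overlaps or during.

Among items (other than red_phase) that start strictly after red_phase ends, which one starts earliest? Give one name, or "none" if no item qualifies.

crimson_phase

Target red_phase = [Thu 03:00, Fri 03:00].
amber_phase [Fri 13:00, Sat 19:00] → after → candidate.
crimson_phase [Fri 11:00, Sun 19:00] → after → candidate.
cyan_phase [Thu 04:00, Thu 13:00] → during → excluded.
green_phase [Thu 07:00, Thu 11:00] → during → excluded.
teal_phase [Sat 04:00, Sat 17:00] → after → candidate.
violet_phase [Sat 19:00, Sun 00:00] → after → candidate.
Among candidates, earliest start is Fri 11:00 → crimson_phase.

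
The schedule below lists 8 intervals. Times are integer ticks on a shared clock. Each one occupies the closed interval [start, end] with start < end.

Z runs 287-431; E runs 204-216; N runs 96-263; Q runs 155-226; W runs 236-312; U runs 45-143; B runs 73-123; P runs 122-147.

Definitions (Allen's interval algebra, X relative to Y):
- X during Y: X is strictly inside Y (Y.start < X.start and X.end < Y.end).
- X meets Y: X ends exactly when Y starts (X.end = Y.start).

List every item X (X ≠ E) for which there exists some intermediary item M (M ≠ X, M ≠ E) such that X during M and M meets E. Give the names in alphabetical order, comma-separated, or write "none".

Target E = [204, 216].
Intermediaries M with M meets E: none.
Union: none.

none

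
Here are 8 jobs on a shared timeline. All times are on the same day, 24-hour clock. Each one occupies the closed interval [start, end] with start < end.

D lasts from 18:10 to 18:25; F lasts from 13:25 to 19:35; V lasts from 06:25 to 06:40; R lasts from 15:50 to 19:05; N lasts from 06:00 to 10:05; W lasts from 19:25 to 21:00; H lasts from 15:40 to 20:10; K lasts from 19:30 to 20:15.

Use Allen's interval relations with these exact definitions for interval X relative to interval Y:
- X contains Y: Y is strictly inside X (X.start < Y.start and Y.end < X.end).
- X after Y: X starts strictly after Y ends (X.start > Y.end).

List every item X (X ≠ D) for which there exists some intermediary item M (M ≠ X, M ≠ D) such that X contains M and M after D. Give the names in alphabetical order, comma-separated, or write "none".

W

Target D = [18:10, 18:25].
Intermediaries M with M after D: K, W.
Via K — items with X contains K: W.
Via W — items with X contains W: none.
Union: W.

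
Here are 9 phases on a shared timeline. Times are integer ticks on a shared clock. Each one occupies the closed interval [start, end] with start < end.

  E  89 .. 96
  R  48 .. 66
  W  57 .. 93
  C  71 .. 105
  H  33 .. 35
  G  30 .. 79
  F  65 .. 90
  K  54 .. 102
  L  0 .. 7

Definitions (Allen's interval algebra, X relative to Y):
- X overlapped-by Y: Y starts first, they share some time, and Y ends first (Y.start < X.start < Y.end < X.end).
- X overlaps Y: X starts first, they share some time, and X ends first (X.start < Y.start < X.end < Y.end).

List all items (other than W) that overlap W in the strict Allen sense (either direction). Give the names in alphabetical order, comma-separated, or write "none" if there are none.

Target W = [57, 93].
C [71, 105] → overlapped-by → yes.
E [89, 96] → overlapped-by → yes.
F [65, 90] → during → no.
G [30, 79] → overlaps → yes.
H [33, 35] → before → no.
K [54, 102] → contains → no.
L [0, 7] → before → no.
R [48, 66] → overlaps → yes.
Result: C, E, G, R.

C, E, G, R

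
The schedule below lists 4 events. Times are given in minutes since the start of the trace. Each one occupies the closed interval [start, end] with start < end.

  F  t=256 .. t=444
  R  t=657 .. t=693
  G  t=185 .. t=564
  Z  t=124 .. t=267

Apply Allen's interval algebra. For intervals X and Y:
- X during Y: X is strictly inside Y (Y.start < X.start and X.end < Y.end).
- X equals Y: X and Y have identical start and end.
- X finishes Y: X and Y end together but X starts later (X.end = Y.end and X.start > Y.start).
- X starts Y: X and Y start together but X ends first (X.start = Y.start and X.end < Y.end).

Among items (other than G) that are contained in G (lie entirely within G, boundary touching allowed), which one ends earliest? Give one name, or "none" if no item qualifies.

Target G = [t=185, t=564].
F [t=256, t=444] → during → candidate.
R [t=657, t=693] → after → excluded.
Z [t=124, t=267] → overlaps → excluded.
Among candidates, earliest end is t=444 → F.

F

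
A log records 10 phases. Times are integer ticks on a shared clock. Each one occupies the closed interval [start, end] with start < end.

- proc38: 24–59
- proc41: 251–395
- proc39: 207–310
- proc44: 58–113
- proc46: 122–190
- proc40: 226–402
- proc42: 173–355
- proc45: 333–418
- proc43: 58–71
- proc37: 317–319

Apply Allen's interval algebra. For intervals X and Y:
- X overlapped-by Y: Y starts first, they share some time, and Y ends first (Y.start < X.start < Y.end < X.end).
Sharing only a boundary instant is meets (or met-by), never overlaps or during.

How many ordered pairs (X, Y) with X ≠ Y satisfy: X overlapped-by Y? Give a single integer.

10

Checking all 90 ordered pairs for relation 'overlapped-by'; matching pairs in alphabetical order:
(proc40, proc39): proc40 overlapped-by proc39 ✓
(proc40, proc42): proc40 overlapped-by proc42 ✓
(proc41, proc39): proc41 overlapped-by proc39 ✓
(proc41, proc42): proc41 overlapped-by proc42 ✓
(proc42, proc46): proc42 overlapped-by proc46 ✓
(proc43, proc38): proc43 overlapped-by proc38 ✓
(proc44, proc38): proc44 overlapped-by proc38 ✓
(proc45, proc40): proc45 overlapped-by proc40 ✓
(proc45, proc41): proc45 overlapped-by proc41 ✓
(proc45, proc42): proc45 overlapped-by proc42 ✓
Count: 10.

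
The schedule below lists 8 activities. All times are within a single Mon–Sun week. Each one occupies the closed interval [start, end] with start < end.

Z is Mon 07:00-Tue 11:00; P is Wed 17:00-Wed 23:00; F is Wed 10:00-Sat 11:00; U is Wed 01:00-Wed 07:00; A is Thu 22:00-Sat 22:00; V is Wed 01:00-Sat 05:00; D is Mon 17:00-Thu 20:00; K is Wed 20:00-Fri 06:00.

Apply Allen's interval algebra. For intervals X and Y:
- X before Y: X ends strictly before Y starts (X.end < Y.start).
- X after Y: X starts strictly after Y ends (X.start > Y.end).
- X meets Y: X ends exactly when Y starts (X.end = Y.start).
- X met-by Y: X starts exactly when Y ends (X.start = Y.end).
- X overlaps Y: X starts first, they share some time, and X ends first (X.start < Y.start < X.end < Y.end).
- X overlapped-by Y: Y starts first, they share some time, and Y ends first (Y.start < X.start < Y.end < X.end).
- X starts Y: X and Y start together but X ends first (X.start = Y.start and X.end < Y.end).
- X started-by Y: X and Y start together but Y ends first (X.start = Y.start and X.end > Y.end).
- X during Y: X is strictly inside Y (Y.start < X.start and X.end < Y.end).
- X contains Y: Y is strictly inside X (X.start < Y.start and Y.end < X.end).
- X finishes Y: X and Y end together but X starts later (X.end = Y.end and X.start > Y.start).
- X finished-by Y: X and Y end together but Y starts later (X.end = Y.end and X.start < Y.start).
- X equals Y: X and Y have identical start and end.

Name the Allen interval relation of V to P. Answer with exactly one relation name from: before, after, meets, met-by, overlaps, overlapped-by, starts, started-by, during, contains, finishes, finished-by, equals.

V = [Wed 01:00, Sat 05:00]; P = [Wed 17:00, Wed 23:00].
Compare endpoints: V.start < P.start, V.start < P.end, V.end > P.start, V.end > P.end.
That pattern is 'contains'.

contains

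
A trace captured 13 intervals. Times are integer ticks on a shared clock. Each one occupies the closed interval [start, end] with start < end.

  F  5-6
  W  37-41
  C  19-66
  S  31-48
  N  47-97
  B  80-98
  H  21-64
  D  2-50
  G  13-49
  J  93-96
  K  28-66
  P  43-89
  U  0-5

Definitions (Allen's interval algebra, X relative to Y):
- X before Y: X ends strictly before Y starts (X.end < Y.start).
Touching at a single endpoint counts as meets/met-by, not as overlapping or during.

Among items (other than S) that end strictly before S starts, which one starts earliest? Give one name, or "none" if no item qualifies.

Target S = [31, 48].
B [80, 98] → after → excluded.
C [19, 66] → contains → excluded.
D [2, 50] → contains → excluded.
F [5, 6] → before → candidate.
G [13, 49] → contains → excluded.
H [21, 64] → contains → excluded.
J [93, 96] → after → excluded.
K [28, 66] → contains → excluded.
N [47, 97] → overlapped-by → excluded.
P [43, 89] → overlapped-by → excluded.
U [0, 5] → before → candidate.
W [37, 41] → during → excluded.
Among candidates, earliest start is 0 → U.

U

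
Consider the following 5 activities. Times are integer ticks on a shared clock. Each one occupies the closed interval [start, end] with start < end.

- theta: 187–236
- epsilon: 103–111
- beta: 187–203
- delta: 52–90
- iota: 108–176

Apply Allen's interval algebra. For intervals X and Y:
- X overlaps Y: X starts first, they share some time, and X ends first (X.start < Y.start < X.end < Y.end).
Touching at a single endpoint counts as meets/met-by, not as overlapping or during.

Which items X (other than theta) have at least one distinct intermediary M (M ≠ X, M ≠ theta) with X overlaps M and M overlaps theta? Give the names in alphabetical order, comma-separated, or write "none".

Target theta = [187, 236].
Intermediaries M with M overlaps theta: none.
Union: none.

none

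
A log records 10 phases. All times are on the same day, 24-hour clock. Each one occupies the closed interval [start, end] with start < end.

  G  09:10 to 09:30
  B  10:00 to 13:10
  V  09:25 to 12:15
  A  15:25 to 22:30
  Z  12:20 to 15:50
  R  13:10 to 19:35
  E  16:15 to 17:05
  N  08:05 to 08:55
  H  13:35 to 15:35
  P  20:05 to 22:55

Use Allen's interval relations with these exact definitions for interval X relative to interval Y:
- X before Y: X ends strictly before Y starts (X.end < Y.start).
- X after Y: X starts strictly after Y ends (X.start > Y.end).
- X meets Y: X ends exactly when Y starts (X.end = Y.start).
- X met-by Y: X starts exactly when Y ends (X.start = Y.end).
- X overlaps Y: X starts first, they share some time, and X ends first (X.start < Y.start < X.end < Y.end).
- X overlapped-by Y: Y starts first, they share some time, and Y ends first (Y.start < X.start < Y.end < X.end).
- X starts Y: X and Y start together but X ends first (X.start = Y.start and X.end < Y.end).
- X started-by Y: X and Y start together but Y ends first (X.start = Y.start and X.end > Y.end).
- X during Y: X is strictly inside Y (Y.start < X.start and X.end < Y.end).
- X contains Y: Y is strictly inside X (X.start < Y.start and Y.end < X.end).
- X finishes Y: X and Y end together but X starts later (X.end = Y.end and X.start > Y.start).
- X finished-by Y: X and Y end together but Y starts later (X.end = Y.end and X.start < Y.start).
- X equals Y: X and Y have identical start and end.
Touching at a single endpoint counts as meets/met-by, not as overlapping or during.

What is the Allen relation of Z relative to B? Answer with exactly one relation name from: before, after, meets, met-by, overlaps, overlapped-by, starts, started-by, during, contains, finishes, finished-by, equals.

overlapped-by

Z = [12:20, 15:50]; B = [10:00, 13:10].
Compare endpoints: Z.start > B.start, Z.start < B.end, Z.end > B.start, Z.end > B.end.
That pattern is 'overlapped-by'.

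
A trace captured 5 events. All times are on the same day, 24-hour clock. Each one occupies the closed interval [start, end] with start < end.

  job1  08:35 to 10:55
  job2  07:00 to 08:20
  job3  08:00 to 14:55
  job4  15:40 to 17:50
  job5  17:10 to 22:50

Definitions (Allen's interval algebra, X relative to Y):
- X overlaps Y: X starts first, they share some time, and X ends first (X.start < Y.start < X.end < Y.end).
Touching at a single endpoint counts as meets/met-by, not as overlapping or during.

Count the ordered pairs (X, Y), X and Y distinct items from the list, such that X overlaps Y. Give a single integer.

2

Checking all 20 ordered pairs for relation 'overlaps'; matching pairs in alphabetical order:
(job2, job3): job2 overlaps job3 ✓
(job4, job5): job4 overlaps job5 ✓
Count: 2.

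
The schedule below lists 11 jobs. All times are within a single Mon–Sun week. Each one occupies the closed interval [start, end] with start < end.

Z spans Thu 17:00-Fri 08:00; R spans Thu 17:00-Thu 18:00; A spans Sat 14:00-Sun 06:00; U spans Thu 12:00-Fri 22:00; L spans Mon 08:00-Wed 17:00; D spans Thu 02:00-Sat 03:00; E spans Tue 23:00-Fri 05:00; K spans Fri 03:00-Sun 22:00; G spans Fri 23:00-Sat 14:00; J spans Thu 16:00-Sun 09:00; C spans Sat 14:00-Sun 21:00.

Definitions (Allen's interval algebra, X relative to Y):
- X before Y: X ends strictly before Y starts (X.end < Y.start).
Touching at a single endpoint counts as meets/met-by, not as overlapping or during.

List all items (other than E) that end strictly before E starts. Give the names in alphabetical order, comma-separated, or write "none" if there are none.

Target E = [Tue 23:00, Fri 05:00].
A [Sat 14:00, Sun 06:00] → after → no.
C [Sat 14:00, Sun 21:00] → after → no.
D [Thu 02:00, Sat 03:00] → overlapped-by → no.
G [Fri 23:00, Sat 14:00] → after → no.
J [Thu 16:00, Sun 09:00] → overlapped-by → no.
K [Fri 03:00, Sun 22:00] → overlapped-by → no.
L [Mon 08:00, Wed 17:00] → overlaps → no.
R [Thu 17:00, Thu 18:00] → during → no.
U [Thu 12:00, Fri 22:00] → overlapped-by → no.
Z [Thu 17:00, Fri 08:00] → overlapped-by → no.
Result: none.

none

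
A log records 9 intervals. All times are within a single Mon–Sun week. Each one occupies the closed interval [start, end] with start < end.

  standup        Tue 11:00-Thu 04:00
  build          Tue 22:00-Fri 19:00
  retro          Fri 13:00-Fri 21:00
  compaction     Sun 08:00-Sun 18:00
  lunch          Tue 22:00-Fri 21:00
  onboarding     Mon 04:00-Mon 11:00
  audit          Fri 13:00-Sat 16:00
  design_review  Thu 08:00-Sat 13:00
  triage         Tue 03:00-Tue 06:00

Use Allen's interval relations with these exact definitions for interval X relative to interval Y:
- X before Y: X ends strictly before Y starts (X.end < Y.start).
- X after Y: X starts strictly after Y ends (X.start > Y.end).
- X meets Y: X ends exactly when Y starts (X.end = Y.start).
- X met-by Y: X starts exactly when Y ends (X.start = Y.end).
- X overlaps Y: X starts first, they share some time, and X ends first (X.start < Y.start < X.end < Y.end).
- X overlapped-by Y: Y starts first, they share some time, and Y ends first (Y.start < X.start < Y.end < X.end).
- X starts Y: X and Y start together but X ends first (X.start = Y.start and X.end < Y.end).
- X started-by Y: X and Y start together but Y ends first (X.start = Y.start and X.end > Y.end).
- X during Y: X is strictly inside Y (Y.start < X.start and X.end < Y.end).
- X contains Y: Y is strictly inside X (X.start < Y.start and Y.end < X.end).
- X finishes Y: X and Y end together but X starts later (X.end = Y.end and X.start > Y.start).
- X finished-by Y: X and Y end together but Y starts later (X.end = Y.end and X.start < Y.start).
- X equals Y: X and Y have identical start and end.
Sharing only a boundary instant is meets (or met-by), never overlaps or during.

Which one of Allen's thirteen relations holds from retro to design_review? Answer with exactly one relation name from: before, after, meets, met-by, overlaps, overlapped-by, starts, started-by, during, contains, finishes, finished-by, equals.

retro = [Fri 13:00, Fri 21:00]; design_review = [Thu 08:00, Sat 13:00].
Compare endpoints: retro.start > design_review.start, retro.start < design_review.end, retro.end > design_review.start, retro.end < design_review.end.
That pattern is 'during'.

during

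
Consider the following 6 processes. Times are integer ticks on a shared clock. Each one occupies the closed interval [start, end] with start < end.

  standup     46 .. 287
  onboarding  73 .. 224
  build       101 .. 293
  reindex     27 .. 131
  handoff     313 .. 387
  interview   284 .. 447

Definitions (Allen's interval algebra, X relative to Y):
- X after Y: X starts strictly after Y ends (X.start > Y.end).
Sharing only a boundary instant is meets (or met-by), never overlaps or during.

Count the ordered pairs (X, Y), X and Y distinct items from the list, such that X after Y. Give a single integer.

Checking all 30 ordered pairs for relation 'after'; matching pairs in alphabetical order:
(handoff, build): handoff after build ✓
(handoff, onboarding): handoff after onboarding ✓
(handoff, reindex): handoff after reindex ✓
(handoff, standup): handoff after standup ✓
(interview, onboarding): interview after onboarding ✓
(interview, reindex): interview after reindex ✓
Count: 6.

6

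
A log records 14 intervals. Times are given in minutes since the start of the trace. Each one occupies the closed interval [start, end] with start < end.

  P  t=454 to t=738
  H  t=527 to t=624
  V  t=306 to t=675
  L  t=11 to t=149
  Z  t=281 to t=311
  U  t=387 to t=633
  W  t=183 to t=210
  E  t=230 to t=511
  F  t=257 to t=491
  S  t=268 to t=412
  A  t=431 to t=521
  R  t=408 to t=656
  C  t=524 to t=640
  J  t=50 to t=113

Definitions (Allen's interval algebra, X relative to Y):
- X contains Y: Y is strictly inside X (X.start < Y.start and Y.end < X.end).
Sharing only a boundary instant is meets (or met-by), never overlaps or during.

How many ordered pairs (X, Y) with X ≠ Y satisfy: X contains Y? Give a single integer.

20

Checking all 182 ordered pairs for relation 'contains'; matching pairs in alphabetical order:
(C, H): C contains H ✓
(E, F): E contains F ✓
(E, S): E contains S ✓
(E, Z): E contains Z ✓
(F, S): F contains S ✓
(F, Z): F contains Z ✓
(L, J): L contains J ✓
(P, C): P contains C ✓
(P, H): P contains H ✓
(R, A): R contains A ✓
(R, C): R contains C ✓
(R, H): R contains H ✓
(S, Z): S contains Z ✓
(U, A): U contains A ✓
(U, H): U contains H ✓
(V, A): V contains A ✓
(V, C): V contains C ✓
(V, H): V contains H ✓
(V, R): V contains R ✓
(V, U): V contains U ✓
Count: 20.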